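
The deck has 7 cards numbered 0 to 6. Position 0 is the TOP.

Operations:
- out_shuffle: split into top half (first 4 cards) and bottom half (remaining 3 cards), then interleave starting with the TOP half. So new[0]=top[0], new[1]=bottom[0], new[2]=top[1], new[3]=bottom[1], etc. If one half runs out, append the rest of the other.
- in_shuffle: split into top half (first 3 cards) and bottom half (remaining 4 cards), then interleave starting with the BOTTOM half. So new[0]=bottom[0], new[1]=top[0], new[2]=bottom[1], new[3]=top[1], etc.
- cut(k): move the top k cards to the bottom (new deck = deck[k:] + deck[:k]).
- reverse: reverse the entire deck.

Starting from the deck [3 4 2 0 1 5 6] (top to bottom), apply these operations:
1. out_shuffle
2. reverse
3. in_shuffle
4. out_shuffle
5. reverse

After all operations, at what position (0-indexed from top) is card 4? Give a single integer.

Answer: 2

Derivation:
After op 1 (out_shuffle): [3 1 4 5 2 6 0]
After op 2 (reverse): [0 6 2 5 4 1 3]
After op 3 (in_shuffle): [5 0 4 6 1 2 3]
After op 4 (out_shuffle): [5 1 0 2 4 3 6]
After op 5 (reverse): [6 3 4 2 0 1 5]
Card 4 is at position 2.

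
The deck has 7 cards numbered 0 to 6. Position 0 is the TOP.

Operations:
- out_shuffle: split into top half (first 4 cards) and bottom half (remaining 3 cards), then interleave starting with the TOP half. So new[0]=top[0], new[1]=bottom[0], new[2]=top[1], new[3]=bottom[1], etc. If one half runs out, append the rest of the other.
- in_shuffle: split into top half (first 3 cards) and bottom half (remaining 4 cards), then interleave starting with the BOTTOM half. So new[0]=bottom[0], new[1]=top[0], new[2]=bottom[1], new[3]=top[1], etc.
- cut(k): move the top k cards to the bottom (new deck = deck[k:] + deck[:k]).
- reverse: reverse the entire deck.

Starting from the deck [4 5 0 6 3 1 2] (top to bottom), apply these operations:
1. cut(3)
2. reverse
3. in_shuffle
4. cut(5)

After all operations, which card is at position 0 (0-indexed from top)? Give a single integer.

Answer: 4

Derivation:
After op 1 (cut(3)): [6 3 1 2 4 5 0]
After op 2 (reverse): [0 5 4 2 1 3 6]
After op 3 (in_shuffle): [2 0 1 5 3 4 6]
After op 4 (cut(5)): [4 6 2 0 1 5 3]
Position 0: card 4.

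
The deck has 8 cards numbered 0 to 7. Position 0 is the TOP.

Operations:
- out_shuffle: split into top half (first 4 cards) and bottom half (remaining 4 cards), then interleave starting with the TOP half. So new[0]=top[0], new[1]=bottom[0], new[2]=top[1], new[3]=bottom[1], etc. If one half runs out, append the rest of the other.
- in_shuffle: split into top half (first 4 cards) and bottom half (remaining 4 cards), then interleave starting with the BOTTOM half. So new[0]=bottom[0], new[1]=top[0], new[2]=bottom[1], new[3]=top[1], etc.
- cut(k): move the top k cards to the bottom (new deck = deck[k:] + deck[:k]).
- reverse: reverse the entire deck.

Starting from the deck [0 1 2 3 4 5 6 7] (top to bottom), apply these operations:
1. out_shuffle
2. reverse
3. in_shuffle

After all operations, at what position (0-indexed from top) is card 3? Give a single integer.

Answer: 3

Derivation:
After op 1 (out_shuffle): [0 4 1 5 2 6 3 7]
After op 2 (reverse): [7 3 6 2 5 1 4 0]
After op 3 (in_shuffle): [5 7 1 3 4 6 0 2]
Card 3 is at position 3.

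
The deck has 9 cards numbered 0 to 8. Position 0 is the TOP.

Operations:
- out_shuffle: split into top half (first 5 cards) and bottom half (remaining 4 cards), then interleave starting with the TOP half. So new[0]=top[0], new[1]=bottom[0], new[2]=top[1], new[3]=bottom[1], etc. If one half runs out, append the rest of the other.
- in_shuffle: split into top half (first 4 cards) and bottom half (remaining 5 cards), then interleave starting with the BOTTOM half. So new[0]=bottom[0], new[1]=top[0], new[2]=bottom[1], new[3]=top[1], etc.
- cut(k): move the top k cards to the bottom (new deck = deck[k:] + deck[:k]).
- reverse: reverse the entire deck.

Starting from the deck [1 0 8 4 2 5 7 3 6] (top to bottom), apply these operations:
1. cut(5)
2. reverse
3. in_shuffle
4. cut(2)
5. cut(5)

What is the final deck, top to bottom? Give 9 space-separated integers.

After op 1 (cut(5)): [5 7 3 6 1 0 8 4 2]
After op 2 (reverse): [2 4 8 0 1 6 3 7 5]
After op 3 (in_shuffle): [1 2 6 4 3 8 7 0 5]
After op 4 (cut(2)): [6 4 3 8 7 0 5 1 2]
After op 5 (cut(5)): [0 5 1 2 6 4 3 8 7]

Answer: 0 5 1 2 6 4 3 8 7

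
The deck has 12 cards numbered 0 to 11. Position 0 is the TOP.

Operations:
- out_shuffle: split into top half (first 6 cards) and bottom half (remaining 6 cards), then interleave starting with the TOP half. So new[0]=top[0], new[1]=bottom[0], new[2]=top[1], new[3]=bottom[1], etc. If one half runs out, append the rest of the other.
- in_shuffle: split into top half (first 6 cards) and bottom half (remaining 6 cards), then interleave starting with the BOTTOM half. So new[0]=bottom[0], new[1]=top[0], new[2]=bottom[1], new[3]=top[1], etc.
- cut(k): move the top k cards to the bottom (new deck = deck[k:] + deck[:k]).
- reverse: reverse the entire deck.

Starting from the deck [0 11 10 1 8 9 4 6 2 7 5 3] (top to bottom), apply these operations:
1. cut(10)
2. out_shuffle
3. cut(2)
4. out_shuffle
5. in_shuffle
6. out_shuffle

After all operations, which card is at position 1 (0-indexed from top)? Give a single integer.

Answer: 5

Derivation:
After op 1 (cut(10)): [5 3 0 11 10 1 8 9 4 6 2 7]
After op 2 (out_shuffle): [5 8 3 9 0 4 11 6 10 2 1 7]
After op 3 (cut(2)): [3 9 0 4 11 6 10 2 1 7 5 8]
After op 4 (out_shuffle): [3 10 9 2 0 1 4 7 11 5 6 8]
After op 5 (in_shuffle): [4 3 7 10 11 9 5 2 6 0 8 1]
After op 6 (out_shuffle): [4 5 3 2 7 6 10 0 11 8 9 1]
Position 1: card 5.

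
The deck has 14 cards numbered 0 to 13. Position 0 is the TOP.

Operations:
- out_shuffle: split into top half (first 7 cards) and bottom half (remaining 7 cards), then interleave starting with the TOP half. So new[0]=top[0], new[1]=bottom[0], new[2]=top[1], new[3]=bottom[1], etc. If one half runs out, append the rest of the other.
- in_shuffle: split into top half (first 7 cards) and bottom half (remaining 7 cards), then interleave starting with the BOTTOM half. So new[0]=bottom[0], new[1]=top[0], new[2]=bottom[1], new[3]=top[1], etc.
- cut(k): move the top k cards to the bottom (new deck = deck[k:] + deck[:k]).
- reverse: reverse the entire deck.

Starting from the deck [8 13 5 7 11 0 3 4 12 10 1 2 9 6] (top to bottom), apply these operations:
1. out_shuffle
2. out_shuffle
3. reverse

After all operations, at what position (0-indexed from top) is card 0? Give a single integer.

After op 1 (out_shuffle): [8 4 13 12 5 10 7 1 11 2 0 9 3 6]
After op 2 (out_shuffle): [8 1 4 11 13 2 12 0 5 9 10 3 7 6]
After op 3 (reverse): [6 7 3 10 9 5 0 12 2 13 11 4 1 8]
Card 0 is at position 6.

Answer: 6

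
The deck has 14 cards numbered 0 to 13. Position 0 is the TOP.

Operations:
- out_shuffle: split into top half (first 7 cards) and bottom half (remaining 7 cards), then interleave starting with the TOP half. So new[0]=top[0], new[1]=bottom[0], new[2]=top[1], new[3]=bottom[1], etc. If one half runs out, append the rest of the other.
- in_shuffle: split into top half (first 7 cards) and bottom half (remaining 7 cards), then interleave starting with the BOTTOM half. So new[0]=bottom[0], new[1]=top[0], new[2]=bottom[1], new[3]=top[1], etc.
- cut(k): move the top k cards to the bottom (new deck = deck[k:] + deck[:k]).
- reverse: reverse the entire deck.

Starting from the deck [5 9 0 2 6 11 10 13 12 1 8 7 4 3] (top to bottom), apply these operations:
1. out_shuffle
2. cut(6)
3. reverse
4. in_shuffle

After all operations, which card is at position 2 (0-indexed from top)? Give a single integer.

Answer: 4

Derivation:
After op 1 (out_shuffle): [5 13 9 12 0 1 2 8 6 7 11 4 10 3]
After op 2 (cut(6)): [2 8 6 7 11 4 10 3 5 13 9 12 0 1]
After op 3 (reverse): [1 0 12 9 13 5 3 10 4 11 7 6 8 2]
After op 4 (in_shuffle): [10 1 4 0 11 12 7 9 6 13 8 5 2 3]
Position 2: card 4.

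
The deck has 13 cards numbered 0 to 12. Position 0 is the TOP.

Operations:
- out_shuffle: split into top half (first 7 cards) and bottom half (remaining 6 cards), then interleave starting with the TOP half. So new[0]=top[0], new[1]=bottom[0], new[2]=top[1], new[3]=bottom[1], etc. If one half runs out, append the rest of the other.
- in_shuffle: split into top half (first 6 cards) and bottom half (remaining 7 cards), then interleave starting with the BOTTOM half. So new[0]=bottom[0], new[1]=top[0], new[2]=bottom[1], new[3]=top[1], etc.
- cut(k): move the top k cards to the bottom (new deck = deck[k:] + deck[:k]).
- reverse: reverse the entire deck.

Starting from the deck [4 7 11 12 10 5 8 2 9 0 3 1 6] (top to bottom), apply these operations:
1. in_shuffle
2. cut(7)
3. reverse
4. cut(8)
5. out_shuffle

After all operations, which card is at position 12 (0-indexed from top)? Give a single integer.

Answer: 11

Derivation:
After op 1 (in_shuffle): [8 4 2 7 9 11 0 12 3 10 1 5 6]
After op 2 (cut(7)): [12 3 10 1 5 6 8 4 2 7 9 11 0]
After op 3 (reverse): [0 11 9 7 2 4 8 6 5 1 10 3 12]
After op 4 (cut(8)): [5 1 10 3 12 0 11 9 7 2 4 8 6]
After op 5 (out_shuffle): [5 9 1 7 10 2 3 4 12 8 0 6 11]
Position 12: card 11.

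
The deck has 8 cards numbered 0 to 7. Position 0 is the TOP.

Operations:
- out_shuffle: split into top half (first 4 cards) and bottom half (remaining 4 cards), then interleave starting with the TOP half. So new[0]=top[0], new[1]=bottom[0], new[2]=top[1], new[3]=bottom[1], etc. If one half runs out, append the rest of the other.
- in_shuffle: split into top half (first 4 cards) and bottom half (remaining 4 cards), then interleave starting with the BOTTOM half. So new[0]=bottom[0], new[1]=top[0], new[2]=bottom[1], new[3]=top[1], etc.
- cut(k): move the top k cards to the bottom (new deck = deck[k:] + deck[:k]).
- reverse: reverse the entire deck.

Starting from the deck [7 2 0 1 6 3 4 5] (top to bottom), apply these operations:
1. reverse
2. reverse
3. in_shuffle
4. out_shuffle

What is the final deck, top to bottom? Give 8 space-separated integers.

After op 1 (reverse): [5 4 3 6 1 0 2 7]
After op 2 (reverse): [7 2 0 1 6 3 4 5]
After op 3 (in_shuffle): [6 7 3 2 4 0 5 1]
After op 4 (out_shuffle): [6 4 7 0 3 5 2 1]

Answer: 6 4 7 0 3 5 2 1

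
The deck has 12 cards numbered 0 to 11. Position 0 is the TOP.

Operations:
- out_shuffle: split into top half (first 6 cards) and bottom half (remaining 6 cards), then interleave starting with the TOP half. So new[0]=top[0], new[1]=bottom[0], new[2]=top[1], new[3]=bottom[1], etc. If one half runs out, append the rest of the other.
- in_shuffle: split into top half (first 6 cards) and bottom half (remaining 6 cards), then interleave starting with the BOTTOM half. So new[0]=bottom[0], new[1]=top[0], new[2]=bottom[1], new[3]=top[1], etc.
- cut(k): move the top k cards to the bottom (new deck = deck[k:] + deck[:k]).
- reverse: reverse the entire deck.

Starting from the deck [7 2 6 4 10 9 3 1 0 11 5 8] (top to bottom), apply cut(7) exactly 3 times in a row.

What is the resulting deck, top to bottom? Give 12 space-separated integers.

After op 1 (cut(7)): [1 0 11 5 8 7 2 6 4 10 9 3]
After op 2 (cut(7)): [6 4 10 9 3 1 0 11 5 8 7 2]
After op 3 (cut(7)): [11 5 8 7 2 6 4 10 9 3 1 0]

Answer: 11 5 8 7 2 6 4 10 9 3 1 0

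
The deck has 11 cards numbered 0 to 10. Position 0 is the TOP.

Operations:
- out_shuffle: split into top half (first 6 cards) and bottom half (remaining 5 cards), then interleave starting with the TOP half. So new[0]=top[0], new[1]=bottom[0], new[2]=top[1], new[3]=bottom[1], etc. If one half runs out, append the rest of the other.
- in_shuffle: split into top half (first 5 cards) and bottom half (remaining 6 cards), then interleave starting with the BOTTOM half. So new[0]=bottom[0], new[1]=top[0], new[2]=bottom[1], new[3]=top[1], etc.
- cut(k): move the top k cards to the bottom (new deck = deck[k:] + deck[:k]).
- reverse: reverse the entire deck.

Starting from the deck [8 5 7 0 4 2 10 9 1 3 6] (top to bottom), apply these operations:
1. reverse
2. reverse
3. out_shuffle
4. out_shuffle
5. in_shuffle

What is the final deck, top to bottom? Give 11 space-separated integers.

After op 1 (reverse): [6 3 1 9 10 2 4 0 7 5 8]
After op 2 (reverse): [8 5 7 0 4 2 10 9 1 3 6]
After op 3 (out_shuffle): [8 10 5 9 7 1 0 3 4 6 2]
After op 4 (out_shuffle): [8 0 10 3 5 4 9 6 7 2 1]
After op 5 (in_shuffle): [4 8 9 0 6 10 7 3 2 5 1]

Answer: 4 8 9 0 6 10 7 3 2 5 1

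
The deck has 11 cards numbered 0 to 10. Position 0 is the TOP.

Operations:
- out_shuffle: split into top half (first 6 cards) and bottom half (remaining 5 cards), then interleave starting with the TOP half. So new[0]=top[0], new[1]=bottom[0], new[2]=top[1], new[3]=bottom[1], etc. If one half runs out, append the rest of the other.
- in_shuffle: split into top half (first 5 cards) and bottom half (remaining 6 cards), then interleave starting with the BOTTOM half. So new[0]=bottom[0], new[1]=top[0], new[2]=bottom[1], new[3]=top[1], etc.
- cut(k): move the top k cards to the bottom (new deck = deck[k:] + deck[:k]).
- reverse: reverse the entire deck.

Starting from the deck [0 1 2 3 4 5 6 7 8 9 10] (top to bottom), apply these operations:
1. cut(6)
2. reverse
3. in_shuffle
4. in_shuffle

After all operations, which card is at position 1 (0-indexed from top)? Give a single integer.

Answer: 0

Derivation:
After op 1 (cut(6)): [6 7 8 9 10 0 1 2 3 4 5]
After op 2 (reverse): [5 4 3 2 1 0 10 9 8 7 6]
After op 3 (in_shuffle): [0 5 10 4 9 3 8 2 7 1 6]
After op 4 (in_shuffle): [3 0 8 5 2 10 7 4 1 9 6]
Position 1: card 0.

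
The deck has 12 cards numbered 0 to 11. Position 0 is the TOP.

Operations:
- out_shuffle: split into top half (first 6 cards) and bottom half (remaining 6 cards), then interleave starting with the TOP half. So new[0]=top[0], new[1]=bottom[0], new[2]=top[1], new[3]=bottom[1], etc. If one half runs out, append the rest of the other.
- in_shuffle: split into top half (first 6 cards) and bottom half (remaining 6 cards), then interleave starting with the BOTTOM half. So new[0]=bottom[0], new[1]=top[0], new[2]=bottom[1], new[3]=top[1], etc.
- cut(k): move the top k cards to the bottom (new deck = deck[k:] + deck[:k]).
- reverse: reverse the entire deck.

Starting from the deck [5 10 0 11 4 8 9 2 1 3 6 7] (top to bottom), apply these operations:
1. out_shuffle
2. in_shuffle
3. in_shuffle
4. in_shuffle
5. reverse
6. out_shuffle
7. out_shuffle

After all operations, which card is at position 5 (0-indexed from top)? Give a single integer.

After op 1 (out_shuffle): [5 9 10 2 0 1 11 3 4 6 8 7]
After op 2 (in_shuffle): [11 5 3 9 4 10 6 2 8 0 7 1]
After op 3 (in_shuffle): [6 11 2 5 8 3 0 9 7 4 1 10]
After op 4 (in_shuffle): [0 6 9 11 7 2 4 5 1 8 10 3]
After op 5 (reverse): [3 10 8 1 5 4 2 7 11 9 6 0]
After op 6 (out_shuffle): [3 2 10 7 8 11 1 9 5 6 4 0]
After op 7 (out_shuffle): [3 1 2 9 10 5 7 6 8 4 11 0]
Position 5: card 5.

Answer: 5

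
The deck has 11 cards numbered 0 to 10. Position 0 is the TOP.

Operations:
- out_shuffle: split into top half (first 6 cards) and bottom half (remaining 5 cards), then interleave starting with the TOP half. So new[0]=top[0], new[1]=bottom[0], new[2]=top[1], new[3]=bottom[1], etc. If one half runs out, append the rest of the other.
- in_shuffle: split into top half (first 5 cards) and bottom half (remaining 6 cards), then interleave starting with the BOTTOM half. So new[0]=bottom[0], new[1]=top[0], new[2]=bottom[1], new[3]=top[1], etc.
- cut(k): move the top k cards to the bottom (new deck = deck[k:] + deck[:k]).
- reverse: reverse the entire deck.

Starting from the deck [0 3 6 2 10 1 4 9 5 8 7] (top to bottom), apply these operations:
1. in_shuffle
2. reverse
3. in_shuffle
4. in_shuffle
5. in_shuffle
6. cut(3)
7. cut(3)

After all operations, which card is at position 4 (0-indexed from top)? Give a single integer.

After op 1 (in_shuffle): [1 0 4 3 9 6 5 2 8 10 7]
After op 2 (reverse): [7 10 8 2 5 6 9 3 4 0 1]
After op 3 (in_shuffle): [6 7 9 10 3 8 4 2 0 5 1]
After op 4 (in_shuffle): [8 6 4 7 2 9 0 10 5 3 1]
After op 5 (in_shuffle): [9 8 0 6 10 4 5 7 3 2 1]
After op 6 (cut(3)): [6 10 4 5 7 3 2 1 9 8 0]
After op 7 (cut(3)): [5 7 3 2 1 9 8 0 6 10 4]
Position 4: card 1.

Answer: 1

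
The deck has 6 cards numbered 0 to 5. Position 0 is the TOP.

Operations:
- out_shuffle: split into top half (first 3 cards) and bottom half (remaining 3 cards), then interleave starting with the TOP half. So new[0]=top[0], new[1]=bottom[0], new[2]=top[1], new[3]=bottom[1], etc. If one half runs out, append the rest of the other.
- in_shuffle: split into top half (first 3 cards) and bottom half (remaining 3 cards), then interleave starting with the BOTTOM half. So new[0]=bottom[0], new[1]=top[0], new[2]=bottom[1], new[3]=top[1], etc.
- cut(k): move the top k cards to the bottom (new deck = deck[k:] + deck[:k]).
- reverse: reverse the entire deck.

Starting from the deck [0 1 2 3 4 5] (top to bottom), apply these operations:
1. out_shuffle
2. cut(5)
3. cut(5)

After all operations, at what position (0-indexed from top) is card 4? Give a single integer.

Answer: 5

Derivation:
After op 1 (out_shuffle): [0 3 1 4 2 5]
After op 2 (cut(5)): [5 0 3 1 4 2]
After op 3 (cut(5)): [2 5 0 3 1 4]
Card 4 is at position 5.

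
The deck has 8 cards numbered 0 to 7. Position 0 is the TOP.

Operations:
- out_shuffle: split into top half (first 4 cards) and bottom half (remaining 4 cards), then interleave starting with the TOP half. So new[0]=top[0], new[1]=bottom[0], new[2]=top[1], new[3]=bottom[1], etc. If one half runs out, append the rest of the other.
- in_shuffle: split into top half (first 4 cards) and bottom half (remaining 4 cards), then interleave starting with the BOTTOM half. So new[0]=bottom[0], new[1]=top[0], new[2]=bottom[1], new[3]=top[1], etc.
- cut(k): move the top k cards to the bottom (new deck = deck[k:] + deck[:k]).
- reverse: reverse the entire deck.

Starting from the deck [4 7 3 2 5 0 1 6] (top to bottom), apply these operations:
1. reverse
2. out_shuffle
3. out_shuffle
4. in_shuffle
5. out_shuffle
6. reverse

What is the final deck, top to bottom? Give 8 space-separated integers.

After op 1 (reverse): [6 1 0 5 2 3 7 4]
After op 2 (out_shuffle): [6 2 1 3 0 7 5 4]
After op 3 (out_shuffle): [6 0 2 7 1 5 3 4]
After op 4 (in_shuffle): [1 6 5 0 3 2 4 7]
After op 5 (out_shuffle): [1 3 6 2 5 4 0 7]
After op 6 (reverse): [7 0 4 5 2 6 3 1]

Answer: 7 0 4 5 2 6 3 1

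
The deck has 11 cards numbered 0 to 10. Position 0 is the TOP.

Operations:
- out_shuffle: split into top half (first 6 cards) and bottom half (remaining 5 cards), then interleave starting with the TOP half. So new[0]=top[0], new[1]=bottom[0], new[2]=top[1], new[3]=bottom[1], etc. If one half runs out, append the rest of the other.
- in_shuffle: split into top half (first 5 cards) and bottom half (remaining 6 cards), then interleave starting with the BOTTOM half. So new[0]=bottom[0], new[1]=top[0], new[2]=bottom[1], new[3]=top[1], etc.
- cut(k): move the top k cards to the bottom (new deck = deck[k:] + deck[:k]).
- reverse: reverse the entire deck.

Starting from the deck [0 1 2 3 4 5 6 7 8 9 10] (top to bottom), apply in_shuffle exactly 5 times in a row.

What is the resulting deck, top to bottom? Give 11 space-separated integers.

Answer: 9 8 7 6 5 4 3 2 1 0 10

Derivation:
After op 1 (in_shuffle): [5 0 6 1 7 2 8 3 9 4 10]
After op 2 (in_shuffle): [2 5 8 0 3 6 9 1 4 7 10]
After op 3 (in_shuffle): [6 2 9 5 1 8 4 0 7 3 10]
After op 4 (in_shuffle): [8 6 4 2 0 9 7 5 3 1 10]
After op 5 (in_shuffle): [9 8 7 6 5 4 3 2 1 0 10]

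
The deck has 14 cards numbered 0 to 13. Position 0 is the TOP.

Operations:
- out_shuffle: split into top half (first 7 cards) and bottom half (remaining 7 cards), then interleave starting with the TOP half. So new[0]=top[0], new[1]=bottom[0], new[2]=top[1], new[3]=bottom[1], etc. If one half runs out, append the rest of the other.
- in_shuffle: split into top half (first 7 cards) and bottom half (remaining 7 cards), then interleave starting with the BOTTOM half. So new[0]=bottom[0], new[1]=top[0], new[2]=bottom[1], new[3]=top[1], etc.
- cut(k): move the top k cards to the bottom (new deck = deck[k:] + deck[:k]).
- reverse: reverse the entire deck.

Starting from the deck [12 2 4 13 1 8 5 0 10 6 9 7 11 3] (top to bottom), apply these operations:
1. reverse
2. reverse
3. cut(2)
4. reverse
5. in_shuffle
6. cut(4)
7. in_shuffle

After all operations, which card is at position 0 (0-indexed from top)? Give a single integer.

Answer: 9

Derivation:
After op 1 (reverse): [3 11 7 9 6 10 0 5 8 1 13 4 2 12]
After op 2 (reverse): [12 2 4 13 1 8 5 0 10 6 9 7 11 3]
After op 3 (cut(2)): [4 13 1 8 5 0 10 6 9 7 11 3 12 2]
After op 4 (reverse): [2 12 3 11 7 9 6 10 0 5 8 1 13 4]
After op 5 (in_shuffle): [10 2 0 12 5 3 8 11 1 7 13 9 4 6]
After op 6 (cut(4)): [5 3 8 11 1 7 13 9 4 6 10 2 0 12]
After op 7 (in_shuffle): [9 5 4 3 6 8 10 11 2 1 0 7 12 13]
Position 0: card 9.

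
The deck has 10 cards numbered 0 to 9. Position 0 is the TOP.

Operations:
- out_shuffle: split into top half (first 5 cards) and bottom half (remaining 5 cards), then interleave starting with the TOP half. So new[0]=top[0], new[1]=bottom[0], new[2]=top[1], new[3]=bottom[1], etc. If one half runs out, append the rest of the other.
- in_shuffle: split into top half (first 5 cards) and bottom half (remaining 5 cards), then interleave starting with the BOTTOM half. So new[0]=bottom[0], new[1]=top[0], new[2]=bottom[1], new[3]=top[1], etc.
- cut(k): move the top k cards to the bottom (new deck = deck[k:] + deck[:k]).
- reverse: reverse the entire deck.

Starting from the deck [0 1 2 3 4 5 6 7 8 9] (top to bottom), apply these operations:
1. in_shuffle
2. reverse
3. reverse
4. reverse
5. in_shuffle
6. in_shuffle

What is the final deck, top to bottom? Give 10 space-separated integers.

Answer: 3 7 0 4 8 1 5 9 2 6

Derivation:
After op 1 (in_shuffle): [5 0 6 1 7 2 8 3 9 4]
After op 2 (reverse): [4 9 3 8 2 7 1 6 0 5]
After op 3 (reverse): [5 0 6 1 7 2 8 3 9 4]
After op 4 (reverse): [4 9 3 8 2 7 1 6 0 5]
After op 5 (in_shuffle): [7 4 1 9 6 3 0 8 5 2]
After op 6 (in_shuffle): [3 7 0 4 8 1 5 9 2 6]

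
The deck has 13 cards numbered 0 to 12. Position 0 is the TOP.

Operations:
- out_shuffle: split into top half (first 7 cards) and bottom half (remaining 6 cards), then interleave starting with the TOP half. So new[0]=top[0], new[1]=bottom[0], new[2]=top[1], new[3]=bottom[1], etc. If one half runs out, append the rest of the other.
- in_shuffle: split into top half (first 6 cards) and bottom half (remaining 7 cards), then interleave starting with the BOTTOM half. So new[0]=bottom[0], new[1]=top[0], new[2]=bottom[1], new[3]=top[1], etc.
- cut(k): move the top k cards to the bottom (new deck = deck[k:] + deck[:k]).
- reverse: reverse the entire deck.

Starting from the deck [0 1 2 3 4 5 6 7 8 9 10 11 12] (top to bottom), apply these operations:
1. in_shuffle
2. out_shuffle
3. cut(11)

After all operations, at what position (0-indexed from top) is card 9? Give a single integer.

Answer: 1

Derivation:
After op 1 (in_shuffle): [6 0 7 1 8 2 9 3 10 4 11 5 12]
After op 2 (out_shuffle): [6 3 0 10 7 4 1 11 8 5 2 12 9]
After op 3 (cut(11)): [12 9 6 3 0 10 7 4 1 11 8 5 2]
Card 9 is at position 1.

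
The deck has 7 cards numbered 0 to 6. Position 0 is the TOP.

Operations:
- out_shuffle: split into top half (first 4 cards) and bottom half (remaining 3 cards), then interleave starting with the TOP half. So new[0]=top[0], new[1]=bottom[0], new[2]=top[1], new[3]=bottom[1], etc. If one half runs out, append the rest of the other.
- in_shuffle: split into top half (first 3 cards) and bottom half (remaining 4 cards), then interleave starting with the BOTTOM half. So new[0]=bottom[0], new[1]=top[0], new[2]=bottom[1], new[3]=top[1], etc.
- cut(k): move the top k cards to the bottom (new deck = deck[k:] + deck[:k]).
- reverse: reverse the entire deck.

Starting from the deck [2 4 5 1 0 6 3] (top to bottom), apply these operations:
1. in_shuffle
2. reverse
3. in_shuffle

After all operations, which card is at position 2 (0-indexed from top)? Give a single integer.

Answer: 0

Derivation:
After op 1 (in_shuffle): [1 2 0 4 6 5 3]
After op 2 (reverse): [3 5 6 4 0 2 1]
After op 3 (in_shuffle): [4 3 0 5 2 6 1]
Position 2: card 0.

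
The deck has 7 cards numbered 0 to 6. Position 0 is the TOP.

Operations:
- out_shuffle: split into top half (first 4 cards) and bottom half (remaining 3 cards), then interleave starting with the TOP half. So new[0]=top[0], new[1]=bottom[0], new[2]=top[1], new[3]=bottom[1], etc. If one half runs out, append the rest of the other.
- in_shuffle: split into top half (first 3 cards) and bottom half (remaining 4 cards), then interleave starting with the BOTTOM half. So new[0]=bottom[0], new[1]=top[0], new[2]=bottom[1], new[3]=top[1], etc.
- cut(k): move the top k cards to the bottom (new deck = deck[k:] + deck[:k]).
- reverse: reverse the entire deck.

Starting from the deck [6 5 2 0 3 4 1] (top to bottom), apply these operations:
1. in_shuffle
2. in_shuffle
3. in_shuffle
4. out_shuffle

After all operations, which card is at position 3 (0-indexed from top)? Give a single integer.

Answer: 4

Derivation:
After op 1 (in_shuffle): [0 6 3 5 4 2 1]
After op 2 (in_shuffle): [5 0 4 6 2 3 1]
After op 3 (in_shuffle): [6 5 2 0 3 4 1]
After op 4 (out_shuffle): [6 3 5 4 2 1 0]
Position 3: card 4.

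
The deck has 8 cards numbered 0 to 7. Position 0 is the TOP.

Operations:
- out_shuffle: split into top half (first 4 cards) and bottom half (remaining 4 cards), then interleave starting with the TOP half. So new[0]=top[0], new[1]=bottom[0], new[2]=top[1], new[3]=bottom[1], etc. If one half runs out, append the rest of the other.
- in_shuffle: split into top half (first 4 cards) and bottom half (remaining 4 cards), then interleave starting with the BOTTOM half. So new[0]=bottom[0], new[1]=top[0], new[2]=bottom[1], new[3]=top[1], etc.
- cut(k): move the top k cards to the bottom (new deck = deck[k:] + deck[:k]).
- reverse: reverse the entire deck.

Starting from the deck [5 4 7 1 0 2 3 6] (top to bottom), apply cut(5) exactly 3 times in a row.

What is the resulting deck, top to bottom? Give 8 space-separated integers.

Answer: 6 5 4 7 1 0 2 3

Derivation:
After op 1 (cut(5)): [2 3 6 5 4 7 1 0]
After op 2 (cut(5)): [7 1 0 2 3 6 5 4]
After op 3 (cut(5)): [6 5 4 7 1 0 2 3]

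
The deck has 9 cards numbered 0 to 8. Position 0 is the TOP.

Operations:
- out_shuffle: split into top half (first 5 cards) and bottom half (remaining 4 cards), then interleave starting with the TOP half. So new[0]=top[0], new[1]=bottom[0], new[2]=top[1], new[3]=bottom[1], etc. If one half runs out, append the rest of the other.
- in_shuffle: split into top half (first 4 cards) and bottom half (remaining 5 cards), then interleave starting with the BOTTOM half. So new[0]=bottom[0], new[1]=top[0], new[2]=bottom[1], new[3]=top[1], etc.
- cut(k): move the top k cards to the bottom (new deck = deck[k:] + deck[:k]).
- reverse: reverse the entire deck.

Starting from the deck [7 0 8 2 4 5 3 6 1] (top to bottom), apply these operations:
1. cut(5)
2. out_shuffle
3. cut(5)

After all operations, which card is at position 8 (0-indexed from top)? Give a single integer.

After op 1 (cut(5)): [5 3 6 1 7 0 8 2 4]
After op 2 (out_shuffle): [5 0 3 8 6 2 1 4 7]
After op 3 (cut(5)): [2 1 4 7 5 0 3 8 6]
Position 8: card 6.

Answer: 6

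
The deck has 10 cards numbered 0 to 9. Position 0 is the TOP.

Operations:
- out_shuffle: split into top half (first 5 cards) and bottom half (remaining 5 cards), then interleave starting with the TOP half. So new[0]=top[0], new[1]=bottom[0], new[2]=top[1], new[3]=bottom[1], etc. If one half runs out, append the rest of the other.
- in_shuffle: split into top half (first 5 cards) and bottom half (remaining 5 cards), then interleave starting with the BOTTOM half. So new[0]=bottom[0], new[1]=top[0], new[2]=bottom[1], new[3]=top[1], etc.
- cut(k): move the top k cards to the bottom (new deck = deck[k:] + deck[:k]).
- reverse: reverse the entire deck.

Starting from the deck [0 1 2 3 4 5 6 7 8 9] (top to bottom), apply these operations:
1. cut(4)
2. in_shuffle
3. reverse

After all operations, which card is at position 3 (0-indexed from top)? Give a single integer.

After op 1 (cut(4)): [4 5 6 7 8 9 0 1 2 3]
After op 2 (in_shuffle): [9 4 0 5 1 6 2 7 3 8]
After op 3 (reverse): [8 3 7 2 6 1 5 0 4 9]
Position 3: card 2.

Answer: 2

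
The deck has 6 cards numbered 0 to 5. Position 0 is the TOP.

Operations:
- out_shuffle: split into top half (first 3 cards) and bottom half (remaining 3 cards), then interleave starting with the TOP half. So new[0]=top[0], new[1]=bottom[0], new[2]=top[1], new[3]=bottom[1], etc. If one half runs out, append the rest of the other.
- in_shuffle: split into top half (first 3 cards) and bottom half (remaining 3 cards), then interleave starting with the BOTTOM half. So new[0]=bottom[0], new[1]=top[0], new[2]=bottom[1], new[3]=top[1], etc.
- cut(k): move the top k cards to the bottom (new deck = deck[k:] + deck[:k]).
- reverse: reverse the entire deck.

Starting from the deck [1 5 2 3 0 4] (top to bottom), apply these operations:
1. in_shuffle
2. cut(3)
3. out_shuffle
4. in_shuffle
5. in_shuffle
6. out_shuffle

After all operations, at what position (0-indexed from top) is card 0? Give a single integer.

After op 1 (in_shuffle): [3 1 0 5 4 2]
After op 2 (cut(3)): [5 4 2 3 1 0]
After op 3 (out_shuffle): [5 3 4 1 2 0]
After op 4 (in_shuffle): [1 5 2 3 0 4]
After op 5 (in_shuffle): [3 1 0 5 4 2]
After op 6 (out_shuffle): [3 5 1 4 0 2]
Card 0 is at position 4.

Answer: 4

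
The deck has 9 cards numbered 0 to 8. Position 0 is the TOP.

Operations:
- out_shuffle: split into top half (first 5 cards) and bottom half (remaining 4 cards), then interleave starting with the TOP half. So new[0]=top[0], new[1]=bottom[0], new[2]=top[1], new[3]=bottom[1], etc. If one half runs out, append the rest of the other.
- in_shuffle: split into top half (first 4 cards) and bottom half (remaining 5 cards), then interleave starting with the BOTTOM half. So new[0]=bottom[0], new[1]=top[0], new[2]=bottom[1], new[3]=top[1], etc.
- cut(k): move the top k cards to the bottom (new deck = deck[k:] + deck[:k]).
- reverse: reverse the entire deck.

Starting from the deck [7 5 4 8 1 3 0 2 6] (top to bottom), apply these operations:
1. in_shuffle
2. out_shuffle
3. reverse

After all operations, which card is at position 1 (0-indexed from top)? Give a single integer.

Answer: 6

Derivation:
After op 1 (in_shuffle): [1 7 3 5 0 4 2 8 6]
After op 2 (out_shuffle): [1 4 7 2 3 8 5 6 0]
After op 3 (reverse): [0 6 5 8 3 2 7 4 1]
Position 1: card 6.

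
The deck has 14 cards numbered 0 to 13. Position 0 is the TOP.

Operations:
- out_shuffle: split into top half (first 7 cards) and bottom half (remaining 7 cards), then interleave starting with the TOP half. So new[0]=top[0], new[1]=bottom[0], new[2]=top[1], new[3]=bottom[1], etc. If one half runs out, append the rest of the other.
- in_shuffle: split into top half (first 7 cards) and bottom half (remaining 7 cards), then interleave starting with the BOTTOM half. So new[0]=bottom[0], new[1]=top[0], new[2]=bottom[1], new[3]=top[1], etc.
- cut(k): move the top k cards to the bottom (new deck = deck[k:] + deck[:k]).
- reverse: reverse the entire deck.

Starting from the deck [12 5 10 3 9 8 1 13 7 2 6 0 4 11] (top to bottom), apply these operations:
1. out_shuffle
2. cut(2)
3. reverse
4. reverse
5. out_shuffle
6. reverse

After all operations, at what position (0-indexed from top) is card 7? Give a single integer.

Answer: 11

Derivation:
After op 1 (out_shuffle): [12 13 5 7 10 2 3 6 9 0 8 4 1 11]
After op 2 (cut(2)): [5 7 10 2 3 6 9 0 8 4 1 11 12 13]
After op 3 (reverse): [13 12 11 1 4 8 0 9 6 3 2 10 7 5]
After op 4 (reverse): [5 7 10 2 3 6 9 0 8 4 1 11 12 13]
After op 5 (out_shuffle): [5 0 7 8 10 4 2 1 3 11 6 12 9 13]
After op 6 (reverse): [13 9 12 6 11 3 1 2 4 10 8 7 0 5]
Card 7 is at position 11.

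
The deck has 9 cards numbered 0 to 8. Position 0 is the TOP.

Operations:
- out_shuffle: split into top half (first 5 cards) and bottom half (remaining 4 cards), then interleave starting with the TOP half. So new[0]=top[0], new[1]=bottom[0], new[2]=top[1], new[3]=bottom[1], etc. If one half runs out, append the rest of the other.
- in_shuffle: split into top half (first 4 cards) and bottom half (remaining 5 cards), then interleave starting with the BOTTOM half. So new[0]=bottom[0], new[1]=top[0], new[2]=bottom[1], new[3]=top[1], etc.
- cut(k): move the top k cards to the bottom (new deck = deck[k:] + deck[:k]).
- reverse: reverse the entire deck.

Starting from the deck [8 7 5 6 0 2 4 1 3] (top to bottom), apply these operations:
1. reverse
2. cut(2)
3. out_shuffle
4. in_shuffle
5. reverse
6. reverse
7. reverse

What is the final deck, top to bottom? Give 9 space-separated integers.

After op 1 (reverse): [3 1 4 2 0 6 5 7 8]
After op 2 (cut(2)): [4 2 0 6 5 7 8 3 1]
After op 3 (out_shuffle): [4 7 2 8 0 3 6 1 5]
After op 4 (in_shuffle): [0 4 3 7 6 2 1 8 5]
After op 5 (reverse): [5 8 1 2 6 7 3 4 0]
After op 6 (reverse): [0 4 3 7 6 2 1 8 5]
After op 7 (reverse): [5 8 1 2 6 7 3 4 0]

Answer: 5 8 1 2 6 7 3 4 0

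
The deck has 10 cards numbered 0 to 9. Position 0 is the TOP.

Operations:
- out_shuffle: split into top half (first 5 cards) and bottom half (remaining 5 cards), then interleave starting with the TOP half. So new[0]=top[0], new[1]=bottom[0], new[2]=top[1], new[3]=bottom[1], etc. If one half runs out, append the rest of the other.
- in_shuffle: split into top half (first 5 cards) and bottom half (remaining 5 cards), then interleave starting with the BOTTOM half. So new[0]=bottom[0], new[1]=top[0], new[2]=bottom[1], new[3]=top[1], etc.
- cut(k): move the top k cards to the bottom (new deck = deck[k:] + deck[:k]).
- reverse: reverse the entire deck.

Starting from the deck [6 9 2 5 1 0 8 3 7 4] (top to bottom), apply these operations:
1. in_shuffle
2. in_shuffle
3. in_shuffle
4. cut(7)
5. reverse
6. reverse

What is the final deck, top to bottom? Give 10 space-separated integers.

Answer: 6 3 5 8 2 4 0 9 7 1

Derivation:
After op 1 (in_shuffle): [0 6 8 9 3 2 7 5 4 1]
After op 2 (in_shuffle): [2 0 7 6 5 8 4 9 1 3]
After op 3 (in_shuffle): [8 2 4 0 9 7 1 6 3 5]
After op 4 (cut(7)): [6 3 5 8 2 4 0 9 7 1]
After op 5 (reverse): [1 7 9 0 4 2 8 5 3 6]
After op 6 (reverse): [6 3 5 8 2 4 0 9 7 1]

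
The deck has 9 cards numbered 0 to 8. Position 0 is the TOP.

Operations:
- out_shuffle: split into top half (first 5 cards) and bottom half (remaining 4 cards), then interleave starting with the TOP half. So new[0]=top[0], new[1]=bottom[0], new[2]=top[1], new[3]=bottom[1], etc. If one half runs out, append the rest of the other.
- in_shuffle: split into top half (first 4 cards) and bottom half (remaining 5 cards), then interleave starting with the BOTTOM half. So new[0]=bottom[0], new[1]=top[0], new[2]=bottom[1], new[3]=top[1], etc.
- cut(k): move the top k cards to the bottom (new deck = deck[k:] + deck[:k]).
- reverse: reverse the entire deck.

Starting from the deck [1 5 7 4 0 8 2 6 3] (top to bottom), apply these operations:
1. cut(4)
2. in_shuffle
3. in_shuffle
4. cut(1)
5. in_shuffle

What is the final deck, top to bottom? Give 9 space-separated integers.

Answer: 1 3 6 2 8 0 4 7 5

Derivation:
After op 1 (cut(4)): [0 8 2 6 3 1 5 7 4]
After op 2 (in_shuffle): [3 0 1 8 5 2 7 6 4]
After op 3 (in_shuffle): [5 3 2 0 7 1 6 8 4]
After op 4 (cut(1)): [3 2 0 7 1 6 8 4 5]
After op 5 (in_shuffle): [1 3 6 2 8 0 4 7 5]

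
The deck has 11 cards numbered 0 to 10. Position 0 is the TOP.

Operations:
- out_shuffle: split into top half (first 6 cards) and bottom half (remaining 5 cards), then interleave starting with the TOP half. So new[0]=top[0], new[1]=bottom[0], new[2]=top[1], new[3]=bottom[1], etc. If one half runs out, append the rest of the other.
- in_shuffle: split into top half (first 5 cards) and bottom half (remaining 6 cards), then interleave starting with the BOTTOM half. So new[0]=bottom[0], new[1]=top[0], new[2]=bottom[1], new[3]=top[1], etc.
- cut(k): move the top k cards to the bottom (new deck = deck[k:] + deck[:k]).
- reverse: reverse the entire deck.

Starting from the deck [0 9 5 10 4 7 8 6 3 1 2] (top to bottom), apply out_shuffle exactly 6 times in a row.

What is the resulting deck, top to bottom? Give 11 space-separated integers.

Answer: 0 7 2 4 1 10 3 5 6 9 8

Derivation:
After op 1 (out_shuffle): [0 8 9 6 5 3 10 1 4 2 7]
After op 2 (out_shuffle): [0 10 8 1 9 4 6 2 5 7 3]
After op 3 (out_shuffle): [0 6 10 2 8 5 1 7 9 3 4]
After op 4 (out_shuffle): [0 1 6 7 10 9 2 3 8 4 5]
After op 5 (out_shuffle): [0 2 1 3 6 8 7 4 10 5 9]
After op 6 (out_shuffle): [0 7 2 4 1 10 3 5 6 9 8]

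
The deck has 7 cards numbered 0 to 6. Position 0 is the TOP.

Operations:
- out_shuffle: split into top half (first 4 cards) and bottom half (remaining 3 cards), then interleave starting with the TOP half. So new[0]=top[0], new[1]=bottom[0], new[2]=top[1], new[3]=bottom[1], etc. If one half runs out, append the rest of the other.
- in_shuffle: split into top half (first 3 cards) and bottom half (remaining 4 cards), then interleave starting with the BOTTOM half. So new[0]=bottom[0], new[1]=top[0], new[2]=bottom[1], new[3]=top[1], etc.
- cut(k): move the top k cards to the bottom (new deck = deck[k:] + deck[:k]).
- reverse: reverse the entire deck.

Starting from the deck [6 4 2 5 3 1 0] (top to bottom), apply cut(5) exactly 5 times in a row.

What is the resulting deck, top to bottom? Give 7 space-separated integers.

After op 1 (cut(5)): [1 0 6 4 2 5 3]
After op 2 (cut(5)): [5 3 1 0 6 4 2]
After op 3 (cut(5)): [4 2 5 3 1 0 6]
After op 4 (cut(5)): [0 6 4 2 5 3 1]
After op 5 (cut(5)): [3 1 0 6 4 2 5]

Answer: 3 1 0 6 4 2 5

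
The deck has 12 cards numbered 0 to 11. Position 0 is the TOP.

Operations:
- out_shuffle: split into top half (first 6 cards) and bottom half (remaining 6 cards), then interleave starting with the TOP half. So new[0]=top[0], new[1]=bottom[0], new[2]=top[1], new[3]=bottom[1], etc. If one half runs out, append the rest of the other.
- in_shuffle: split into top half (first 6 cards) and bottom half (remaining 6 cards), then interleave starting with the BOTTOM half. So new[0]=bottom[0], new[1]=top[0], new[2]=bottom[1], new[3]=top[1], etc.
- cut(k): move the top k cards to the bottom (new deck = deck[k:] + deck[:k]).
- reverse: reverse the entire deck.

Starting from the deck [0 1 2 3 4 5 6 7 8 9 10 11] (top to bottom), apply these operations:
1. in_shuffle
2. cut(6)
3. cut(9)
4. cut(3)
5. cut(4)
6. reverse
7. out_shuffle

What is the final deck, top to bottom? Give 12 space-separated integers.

After op 1 (in_shuffle): [6 0 7 1 8 2 9 3 10 4 11 5]
After op 2 (cut(6)): [9 3 10 4 11 5 6 0 7 1 8 2]
After op 3 (cut(9)): [1 8 2 9 3 10 4 11 5 6 0 7]
After op 4 (cut(3)): [9 3 10 4 11 5 6 0 7 1 8 2]
After op 5 (cut(4)): [11 5 6 0 7 1 8 2 9 3 10 4]
After op 6 (reverse): [4 10 3 9 2 8 1 7 0 6 5 11]
After op 7 (out_shuffle): [4 1 10 7 3 0 9 6 2 5 8 11]

Answer: 4 1 10 7 3 0 9 6 2 5 8 11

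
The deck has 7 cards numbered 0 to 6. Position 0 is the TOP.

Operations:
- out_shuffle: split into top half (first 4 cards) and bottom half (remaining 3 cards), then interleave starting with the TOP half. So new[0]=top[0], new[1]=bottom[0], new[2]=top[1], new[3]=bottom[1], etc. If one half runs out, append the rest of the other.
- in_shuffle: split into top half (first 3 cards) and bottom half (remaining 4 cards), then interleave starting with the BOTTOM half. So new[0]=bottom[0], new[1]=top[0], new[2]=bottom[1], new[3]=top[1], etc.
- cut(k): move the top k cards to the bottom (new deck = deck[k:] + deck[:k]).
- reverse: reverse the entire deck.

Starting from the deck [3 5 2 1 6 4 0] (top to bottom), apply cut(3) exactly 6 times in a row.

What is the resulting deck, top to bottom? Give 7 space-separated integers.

Answer: 6 4 0 3 5 2 1

Derivation:
After op 1 (cut(3)): [1 6 4 0 3 5 2]
After op 2 (cut(3)): [0 3 5 2 1 6 4]
After op 3 (cut(3)): [2 1 6 4 0 3 5]
After op 4 (cut(3)): [4 0 3 5 2 1 6]
After op 5 (cut(3)): [5 2 1 6 4 0 3]
After op 6 (cut(3)): [6 4 0 3 5 2 1]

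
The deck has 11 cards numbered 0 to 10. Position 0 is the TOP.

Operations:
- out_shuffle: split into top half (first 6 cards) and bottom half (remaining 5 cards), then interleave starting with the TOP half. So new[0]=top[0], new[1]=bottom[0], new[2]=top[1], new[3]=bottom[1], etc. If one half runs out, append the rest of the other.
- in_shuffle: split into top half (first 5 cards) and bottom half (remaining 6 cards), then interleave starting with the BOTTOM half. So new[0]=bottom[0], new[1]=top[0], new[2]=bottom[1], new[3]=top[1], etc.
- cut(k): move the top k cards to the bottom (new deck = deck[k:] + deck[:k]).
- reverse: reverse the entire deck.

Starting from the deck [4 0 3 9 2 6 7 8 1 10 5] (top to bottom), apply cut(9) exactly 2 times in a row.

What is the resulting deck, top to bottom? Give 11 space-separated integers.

After op 1 (cut(9)): [10 5 4 0 3 9 2 6 7 8 1]
After op 2 (cut(9)): [8 1 10 5 4 0 3 9 2 6 7]

Answer: 8 1 10 5 4 0 3 9 2 6 7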